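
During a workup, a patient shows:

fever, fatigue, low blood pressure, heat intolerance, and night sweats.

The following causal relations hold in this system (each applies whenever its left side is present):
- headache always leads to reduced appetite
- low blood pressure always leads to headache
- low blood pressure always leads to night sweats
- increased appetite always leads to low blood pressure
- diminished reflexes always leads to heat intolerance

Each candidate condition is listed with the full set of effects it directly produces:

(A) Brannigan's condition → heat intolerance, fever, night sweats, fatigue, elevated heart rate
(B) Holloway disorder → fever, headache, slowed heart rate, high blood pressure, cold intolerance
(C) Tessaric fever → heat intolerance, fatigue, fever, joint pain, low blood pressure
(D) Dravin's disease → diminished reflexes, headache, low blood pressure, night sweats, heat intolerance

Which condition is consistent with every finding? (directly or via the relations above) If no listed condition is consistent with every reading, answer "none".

For each candidate, compare predicted effects to what was observed:
(A) Brannigan's condition — does not account for low blood pressure
(B) Holloway disorder — fails on fatigue, low blood pressure, heat intolerance, night sweats (predicts high blood pressure, not low blood pressure; predicts cold intolerance, not heat intolerance)
(C) Tessaric fever — fever match; fatigue match; low blood pressure match; heat intolerance match; night sweats match (via low blood pressure → night sweats)
(D) Dravin's disease — fever miss; fatigue miss; low blood pressure match; heat intolerance match; night sweats match
Only (C) is consistent with every observation.

C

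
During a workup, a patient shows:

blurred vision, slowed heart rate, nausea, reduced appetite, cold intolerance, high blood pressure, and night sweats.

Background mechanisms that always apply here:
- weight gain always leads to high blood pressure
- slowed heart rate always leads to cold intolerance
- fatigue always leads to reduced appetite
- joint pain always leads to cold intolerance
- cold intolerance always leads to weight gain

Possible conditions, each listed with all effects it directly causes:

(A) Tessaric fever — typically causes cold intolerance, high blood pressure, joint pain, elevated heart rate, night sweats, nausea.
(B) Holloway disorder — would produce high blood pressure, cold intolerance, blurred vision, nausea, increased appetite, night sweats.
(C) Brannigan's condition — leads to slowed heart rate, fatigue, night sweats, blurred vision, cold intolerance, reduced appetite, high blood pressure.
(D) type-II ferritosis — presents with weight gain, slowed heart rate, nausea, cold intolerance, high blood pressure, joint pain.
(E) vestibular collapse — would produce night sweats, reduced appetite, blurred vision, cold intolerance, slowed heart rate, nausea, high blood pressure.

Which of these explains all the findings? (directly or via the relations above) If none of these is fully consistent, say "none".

Checking each candidate against the observations:
(A) Tessaric fever — blurred vision ✗; slowed heart rate ✗; nausea ✓; reduced appetite ✗; cold intolerance ✓; high blood pressure ✓; night sweats ✓
(B) Holloway disorder — blurred vision ✓; slowed heart rate ✗; nausea ✓; reduced appetite ✗; cold intolerance ✓; high blood pressure ✓; night sweats ✓
(C) Brannigan's condition — blurred vision ✓; slowed heart rate ✓; nausea ✗; reduced appetite ✓; cold intolerance ✓; high blood pressure ✓; night sweats ✓
(D) type-II ferritosis — blurred vision ✗; slowed heart rate ✓; nausea ✓; reduced appetite ✗; cold intolerance ✓; high blood pressure ✓; night sweats ✗
(E) vestibular collapse — accounts for every observation
(E) is the only candidate with no mismatches.

E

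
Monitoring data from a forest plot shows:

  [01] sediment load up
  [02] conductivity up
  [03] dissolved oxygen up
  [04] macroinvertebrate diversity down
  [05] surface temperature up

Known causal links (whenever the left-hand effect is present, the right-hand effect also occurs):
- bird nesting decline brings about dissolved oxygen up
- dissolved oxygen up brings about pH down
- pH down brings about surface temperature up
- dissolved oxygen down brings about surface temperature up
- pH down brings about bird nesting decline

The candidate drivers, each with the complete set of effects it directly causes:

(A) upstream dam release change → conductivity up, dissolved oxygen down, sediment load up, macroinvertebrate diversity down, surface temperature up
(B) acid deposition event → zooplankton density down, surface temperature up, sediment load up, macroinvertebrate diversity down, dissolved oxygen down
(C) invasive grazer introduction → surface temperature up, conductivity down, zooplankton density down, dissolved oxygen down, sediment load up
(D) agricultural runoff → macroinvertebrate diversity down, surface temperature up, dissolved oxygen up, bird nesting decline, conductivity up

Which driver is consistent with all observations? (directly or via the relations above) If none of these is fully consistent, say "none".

For each candidate, compare predicted effects to what was observed:
(A) upstream dam release change — sediment load up +; conductivity up +; dissolved oxygen up -; macroinvertebrate diversity down +; surface temperature up +
(B) acid deposition event — sediment load up +; conductivity up -; dissolved oxygen up -; macroinvertebrate diversity down +; surface temperature up +
(C) invasive grazer introduction — fails on conductivity up, dissolved oxygen up, macroinvertebrate diversity down (predicts conductivity down, not conductivity up; predicts dissolved oxygen down, not dissolved oxygen up)
(D) agricultural runoff — does not account for sediment load up
No candidate is consistent with all observations.

none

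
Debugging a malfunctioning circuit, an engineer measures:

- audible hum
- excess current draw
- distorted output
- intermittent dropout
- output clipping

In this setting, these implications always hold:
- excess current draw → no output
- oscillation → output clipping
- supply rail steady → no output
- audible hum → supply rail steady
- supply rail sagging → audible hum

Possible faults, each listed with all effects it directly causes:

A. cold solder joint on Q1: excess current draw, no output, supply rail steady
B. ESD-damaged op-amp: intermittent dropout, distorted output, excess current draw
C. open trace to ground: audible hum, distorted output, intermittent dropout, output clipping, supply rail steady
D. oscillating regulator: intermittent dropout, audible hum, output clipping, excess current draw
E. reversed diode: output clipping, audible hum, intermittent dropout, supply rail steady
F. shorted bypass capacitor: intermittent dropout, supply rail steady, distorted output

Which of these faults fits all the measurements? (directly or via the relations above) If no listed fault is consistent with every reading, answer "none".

Testing each hypothesis:
(A) cold solder joint on Q1 — audible hum NO; excess current draw yes; distorted output NO; intermittent dropout NO; output clipping NO
(B) ESD-damaged op-amp — does not account for audible hum, output clipping
(C) open trace to ground — does not account for excess current draw
(D) oscillating regulator — audible hum yes; excess current draw yes; distorted output NO; intermittent dropout yes; output clipping yes
(E) reversed diode — audible hum yes; excess current draw NO; distorted output NO; intermittent dropout yes; output clipping yes
(F) shorted bypass capacitor — does not account for audible hum, excess current draw, output clipping
No candidate is consistent with all observations.

none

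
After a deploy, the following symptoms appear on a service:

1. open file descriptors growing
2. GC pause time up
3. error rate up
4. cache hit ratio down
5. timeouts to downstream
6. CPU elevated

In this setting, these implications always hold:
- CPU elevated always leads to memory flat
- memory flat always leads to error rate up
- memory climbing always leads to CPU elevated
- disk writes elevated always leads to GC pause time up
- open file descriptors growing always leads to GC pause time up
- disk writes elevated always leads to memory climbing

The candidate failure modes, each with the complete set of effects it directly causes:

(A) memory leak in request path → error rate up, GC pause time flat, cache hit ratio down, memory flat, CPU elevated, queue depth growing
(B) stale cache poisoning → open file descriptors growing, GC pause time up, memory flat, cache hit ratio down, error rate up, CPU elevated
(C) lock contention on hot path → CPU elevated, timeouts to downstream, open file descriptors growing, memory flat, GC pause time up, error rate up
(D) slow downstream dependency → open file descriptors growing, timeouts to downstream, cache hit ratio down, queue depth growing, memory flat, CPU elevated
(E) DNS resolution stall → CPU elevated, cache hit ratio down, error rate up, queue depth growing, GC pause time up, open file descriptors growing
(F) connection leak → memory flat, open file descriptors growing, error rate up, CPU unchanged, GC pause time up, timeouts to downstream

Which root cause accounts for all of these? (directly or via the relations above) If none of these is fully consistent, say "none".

D

Per-candidate check:
(A) memory leak in request path — open file descriptors growing -; GC pause time up -; error rate up +; cache hit ratio down +; timeouts to downstream -; CPU elevated +
(B) stale cache poisoning — open file descriptors growing +; GC pause time up +; error rate up +; cache hit ratio down +; timeouts to downstream -; CPU elevated +
(C) lock contention on hot path — open file descriptors growing +; GC pause time up +; error rate up +; cache hit ratio down -; timeouts to downstream +; CPU elevated +
(D) slow downstream dependency — open file descriptors growing +; GC pause time up + (by open file descriptors growing → GC pause time up); error rate up + (by memory flat → error rate up); cache hit ratio down +; timeouts to downstream +; CPU elevated +
(E) DNS resolution stall — open file descriptors growing +; GC pause time up +; error rate up +; cache hit ratio down +; timeouts to downstream -; CPU elevated +
(F) connection leak — open file descriptors growing +; GC pause time up +; error rate up +; cache hit ratio down -; timeouts to downstream +; CPU elevated -
(D) alone accounts for all the evidence.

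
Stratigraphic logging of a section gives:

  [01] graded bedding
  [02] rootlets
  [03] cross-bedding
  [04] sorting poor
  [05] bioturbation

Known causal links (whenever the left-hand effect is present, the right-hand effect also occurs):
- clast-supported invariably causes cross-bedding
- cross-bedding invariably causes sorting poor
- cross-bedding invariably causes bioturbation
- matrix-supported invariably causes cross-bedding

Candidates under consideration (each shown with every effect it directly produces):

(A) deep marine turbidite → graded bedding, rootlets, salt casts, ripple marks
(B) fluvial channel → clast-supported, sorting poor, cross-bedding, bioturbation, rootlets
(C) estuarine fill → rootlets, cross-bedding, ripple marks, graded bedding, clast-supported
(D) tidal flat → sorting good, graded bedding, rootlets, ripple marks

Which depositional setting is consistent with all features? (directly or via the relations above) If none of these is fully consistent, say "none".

For each candidate, compare predicted effects to what was observed:
(A) deep marine turbidite — does not account for cross-bedding, sorting poor, bioturbation
(B) fluvial channel — graded bedding ✗; rootlets ✓; cross-bedding ✓; sorting poor ✓; bioturbation ✓
(C) estuarine fill — graded bedding ✓; rootlets ✓; cross-bedding ✓; sorting poor ✓ (via cross-bedding → sorting poor); bioturbation ✓ (via cross-bedding → bioturbation)
(D) tidal flat — fails on cross-bedding, sorting poor, bioturbation (predicts sorting good, not sorting poor)
(C) is the only candidate with no mismatches.

C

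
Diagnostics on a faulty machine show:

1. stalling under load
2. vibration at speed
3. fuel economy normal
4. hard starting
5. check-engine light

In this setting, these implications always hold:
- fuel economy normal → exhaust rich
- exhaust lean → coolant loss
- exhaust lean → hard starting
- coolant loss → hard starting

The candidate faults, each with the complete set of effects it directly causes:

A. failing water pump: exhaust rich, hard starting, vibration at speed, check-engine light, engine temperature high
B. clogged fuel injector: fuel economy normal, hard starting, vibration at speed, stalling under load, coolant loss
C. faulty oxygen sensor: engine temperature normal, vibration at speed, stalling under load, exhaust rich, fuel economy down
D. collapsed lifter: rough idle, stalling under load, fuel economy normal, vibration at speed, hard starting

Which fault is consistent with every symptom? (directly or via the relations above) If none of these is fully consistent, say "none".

none

Testing each hypothesis:
(A) failing water pump — stalling under load miss; vibration at speed match; fuel economy normal miss; hard starting match; check-engine light match
(B) clogged fuel injector — stalling under load match; vibration at speed match; fuel economy normal match; hard starting match; check-engine light miss
(C) faulty oxygen sensor — fails on fuel economy normal, hard starting, check-engine light (predicts fuel economy down, not fuel economy normal)
(D) collapsed lifter — stalling under load match; vibration at speed match; fuel economy normal match; hard starting match; check-engine light miss
Every candidate fails on at least one observation.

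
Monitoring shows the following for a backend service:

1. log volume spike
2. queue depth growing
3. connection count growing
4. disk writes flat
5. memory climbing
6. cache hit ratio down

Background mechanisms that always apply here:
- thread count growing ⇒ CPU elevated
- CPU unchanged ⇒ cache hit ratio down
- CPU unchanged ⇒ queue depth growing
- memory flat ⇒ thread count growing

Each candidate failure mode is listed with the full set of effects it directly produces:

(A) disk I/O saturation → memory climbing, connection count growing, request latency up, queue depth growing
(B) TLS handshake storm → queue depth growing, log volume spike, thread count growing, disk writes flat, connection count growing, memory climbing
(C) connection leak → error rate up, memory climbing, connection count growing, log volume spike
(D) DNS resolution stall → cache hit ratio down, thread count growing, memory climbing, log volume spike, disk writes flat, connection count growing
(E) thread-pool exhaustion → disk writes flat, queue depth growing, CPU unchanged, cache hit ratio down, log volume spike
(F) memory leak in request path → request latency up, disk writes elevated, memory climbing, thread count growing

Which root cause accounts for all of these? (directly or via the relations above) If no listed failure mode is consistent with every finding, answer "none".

For each candidate, compare predicted effects to what was observed:
(A) disk I/O saturation — log volume spike -; queue depth growing +; connection count growing +; disk writes flat -; memory climbing +; cache hit ratio down -
(B) TLS handshake storm — does not account for cache hit ratio down
(C) connection leak — does not account for queue depth growing, disk writes flat, cache hit ratio down
(D) DNS resolution stall — log volume spike +; queue depth growing -; connection count growing +; disk writes flat +; memory climbing +; cache hit ratio down +
(E) thread-pool exhaustion — does not account for connection count growing, memory climbing
(F) memory leak in request path — fails on log volume spike, queue depth growing, connection count growing, disk writes flat, cache hit ratio down (predicts disk writes elevated, not disk writes flat)
No candidate is consistent with all observations.

none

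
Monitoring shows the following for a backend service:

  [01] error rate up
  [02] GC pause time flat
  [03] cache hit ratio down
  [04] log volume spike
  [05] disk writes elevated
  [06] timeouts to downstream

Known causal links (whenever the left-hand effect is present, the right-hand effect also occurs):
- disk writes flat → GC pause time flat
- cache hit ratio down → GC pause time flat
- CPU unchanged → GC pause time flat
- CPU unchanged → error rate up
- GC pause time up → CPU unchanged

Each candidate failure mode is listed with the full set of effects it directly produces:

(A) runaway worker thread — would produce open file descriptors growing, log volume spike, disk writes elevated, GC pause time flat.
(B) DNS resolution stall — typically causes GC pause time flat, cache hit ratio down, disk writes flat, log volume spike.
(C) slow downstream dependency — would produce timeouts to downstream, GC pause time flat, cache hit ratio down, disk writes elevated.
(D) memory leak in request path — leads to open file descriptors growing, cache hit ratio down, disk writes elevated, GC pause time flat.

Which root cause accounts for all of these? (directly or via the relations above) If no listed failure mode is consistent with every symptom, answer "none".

none

Checking each candidate against the observations:
(A) runaway worker thread — error rate up NO; GC pause time flat yes; cache hit ratio down NO; log volume spike yes; disk writes elevated yes; timeouts to downstream NO
(B) DNS resolution stall — error rate up NO; GC pause time flat yes; cache hit ratio down yes; log volume spike yes; disk writes elevated NO; timeouts to downstream NO
(C) slow downstream dependency — error rate up NO; GC pause time flat yes; cache hit ratio down yes; log volume spike NO; disk writes elevated yes; timeouts to downstream yes
(D) memory leak in request path — does not account for error rate up, log volume spike, timeouts to downstream
None of the listed candidates fits everything.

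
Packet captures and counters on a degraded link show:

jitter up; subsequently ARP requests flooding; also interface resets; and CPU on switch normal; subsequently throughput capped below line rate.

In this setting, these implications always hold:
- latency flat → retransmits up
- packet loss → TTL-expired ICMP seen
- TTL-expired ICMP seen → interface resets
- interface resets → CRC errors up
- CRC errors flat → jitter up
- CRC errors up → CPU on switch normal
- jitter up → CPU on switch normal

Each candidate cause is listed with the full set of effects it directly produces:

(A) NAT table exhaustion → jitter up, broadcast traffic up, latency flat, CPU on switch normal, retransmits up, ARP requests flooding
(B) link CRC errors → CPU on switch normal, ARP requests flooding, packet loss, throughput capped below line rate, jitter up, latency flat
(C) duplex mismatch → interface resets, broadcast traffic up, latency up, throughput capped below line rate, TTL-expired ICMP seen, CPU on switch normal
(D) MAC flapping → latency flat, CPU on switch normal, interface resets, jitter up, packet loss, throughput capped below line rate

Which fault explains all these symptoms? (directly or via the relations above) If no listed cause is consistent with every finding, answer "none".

For each candidate, compare predicted effects to what was observed:
(A) NAT table exhaustion — does not account for interface resets, throughput capped below line rate
(B) link CRC errors — jitter up match; ARP requests flooding match; interface resets match (by packet loss → TTL-expired ICMP seen → interface resets); CPU on switch normal match; throughput capped below line rate match
(C) duplex mismatch — jitter up miss; ARP requests flooding miss; interface resets match; CPU on switch normal match; throughput capped below line rate match
(D) MAC flapping — does not account for ARP requests flooding
(B) is the only candidate with no mismatches.

B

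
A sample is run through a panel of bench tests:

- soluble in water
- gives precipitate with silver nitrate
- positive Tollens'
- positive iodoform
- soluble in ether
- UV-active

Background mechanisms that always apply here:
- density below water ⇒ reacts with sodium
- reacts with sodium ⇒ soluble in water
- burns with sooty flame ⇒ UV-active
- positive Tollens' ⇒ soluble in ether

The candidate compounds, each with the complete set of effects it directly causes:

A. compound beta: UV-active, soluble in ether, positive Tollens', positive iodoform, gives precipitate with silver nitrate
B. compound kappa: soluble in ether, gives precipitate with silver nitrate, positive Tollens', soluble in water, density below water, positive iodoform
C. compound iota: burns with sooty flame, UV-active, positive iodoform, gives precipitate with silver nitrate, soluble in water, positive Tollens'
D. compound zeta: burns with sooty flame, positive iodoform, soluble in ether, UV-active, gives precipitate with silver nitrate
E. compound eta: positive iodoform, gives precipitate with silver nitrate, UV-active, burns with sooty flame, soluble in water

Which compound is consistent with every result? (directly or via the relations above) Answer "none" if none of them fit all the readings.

For each candidate, compare predicted effects to what was observed:
(A) compound beta — does not account for soluble in water
(B) compound kappa — soluble in water yes; gives precipitate with silver nitrate yes; positive Tollens' yes; positive iodoform yes; soluble in ether yes; UV-active NO
(C) compound iota — accounts for every observation (soluble in ether by positive Tollens' → soluble in ether)
(D) compound zeta — soluble in water NO; gives precipitate with silver nitrate yes; positive Tollens' NO; positive iodoform yes; soluble in ether yes; UV-active yes
(E) compound eta — does not account for positive Tollens', soluble in ether
(C) is the only candidate with no mismatches.

C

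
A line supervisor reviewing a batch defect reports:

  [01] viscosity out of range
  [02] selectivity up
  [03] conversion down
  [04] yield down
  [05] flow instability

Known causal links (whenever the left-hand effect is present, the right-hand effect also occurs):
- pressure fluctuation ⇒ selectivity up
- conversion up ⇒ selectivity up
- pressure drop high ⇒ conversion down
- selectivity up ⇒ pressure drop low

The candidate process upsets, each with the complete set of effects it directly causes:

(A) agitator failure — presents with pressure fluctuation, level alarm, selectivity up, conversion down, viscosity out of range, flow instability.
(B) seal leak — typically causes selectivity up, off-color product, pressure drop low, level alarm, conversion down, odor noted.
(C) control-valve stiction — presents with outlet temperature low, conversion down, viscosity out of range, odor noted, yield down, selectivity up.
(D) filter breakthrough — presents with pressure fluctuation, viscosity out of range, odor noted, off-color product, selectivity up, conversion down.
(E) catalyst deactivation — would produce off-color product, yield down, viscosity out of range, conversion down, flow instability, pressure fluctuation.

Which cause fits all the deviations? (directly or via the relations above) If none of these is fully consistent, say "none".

E

Testing each hypothesis:
(A) agitator failure — does not account for yield down
(B) seal leak — viscosity out of range miss; selectivity up match; conversion down match; yield down miss; flow instability miss
(C) control-valve stiction — does not account for flow instability
(D) filter breakthrough — does not account for yield down, flow instability
(E) catalyst deactivation — accounts for every observation (selectivity up through pressure fluctuation → selectivity up)
(E) is the only candidate with no mismatches.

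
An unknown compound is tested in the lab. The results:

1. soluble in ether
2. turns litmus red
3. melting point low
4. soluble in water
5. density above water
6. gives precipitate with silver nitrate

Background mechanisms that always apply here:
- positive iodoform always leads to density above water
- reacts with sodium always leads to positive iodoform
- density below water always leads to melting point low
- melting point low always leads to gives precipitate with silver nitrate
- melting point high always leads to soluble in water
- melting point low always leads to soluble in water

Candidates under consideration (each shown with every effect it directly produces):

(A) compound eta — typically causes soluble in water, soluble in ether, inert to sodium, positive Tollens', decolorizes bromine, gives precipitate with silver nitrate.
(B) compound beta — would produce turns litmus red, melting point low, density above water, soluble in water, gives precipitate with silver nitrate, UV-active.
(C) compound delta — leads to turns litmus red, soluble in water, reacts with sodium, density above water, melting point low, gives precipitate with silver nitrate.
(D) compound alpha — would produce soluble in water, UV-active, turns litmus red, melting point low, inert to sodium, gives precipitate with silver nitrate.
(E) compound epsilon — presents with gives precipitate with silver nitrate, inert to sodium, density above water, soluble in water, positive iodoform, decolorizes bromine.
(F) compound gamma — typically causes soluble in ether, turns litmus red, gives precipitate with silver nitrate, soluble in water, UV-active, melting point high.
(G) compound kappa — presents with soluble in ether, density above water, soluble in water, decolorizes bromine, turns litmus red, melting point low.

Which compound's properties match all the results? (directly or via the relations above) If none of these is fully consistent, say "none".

G

For each candidate, compare predicted effects to what was observed:
(A) compound eta — does not account for turns litmus red, melting point low, density above water
(B) compound beta — soluble in ether -; turns litmus red +; melting point low +; soluble in water +; density above water +; gives precipitate with silver nitrate +
(C) compound delta — soluble in ether -; turns litmus red +; melting point low +; soluble in water +; density above water +; gives precipitate with silver nitrate +
(D) compound alpha — soluble in ether -; turns litmus red +; melting point low +; soluble in water +; density above water -; gives precipitate with silver nitrate +
(E) compound epsilon — does not account for soluble in ether, turns litmus red, melting point low
(F) compound gamma — fails on melting point low, density above water (predicts melting point high, not melting point low)
(G) compound kappa — accounts for every observation (gives precipitate with silver nitrate via melting point low → gives precipitate with silver nitrate)
Only (G) is consistent with every observation.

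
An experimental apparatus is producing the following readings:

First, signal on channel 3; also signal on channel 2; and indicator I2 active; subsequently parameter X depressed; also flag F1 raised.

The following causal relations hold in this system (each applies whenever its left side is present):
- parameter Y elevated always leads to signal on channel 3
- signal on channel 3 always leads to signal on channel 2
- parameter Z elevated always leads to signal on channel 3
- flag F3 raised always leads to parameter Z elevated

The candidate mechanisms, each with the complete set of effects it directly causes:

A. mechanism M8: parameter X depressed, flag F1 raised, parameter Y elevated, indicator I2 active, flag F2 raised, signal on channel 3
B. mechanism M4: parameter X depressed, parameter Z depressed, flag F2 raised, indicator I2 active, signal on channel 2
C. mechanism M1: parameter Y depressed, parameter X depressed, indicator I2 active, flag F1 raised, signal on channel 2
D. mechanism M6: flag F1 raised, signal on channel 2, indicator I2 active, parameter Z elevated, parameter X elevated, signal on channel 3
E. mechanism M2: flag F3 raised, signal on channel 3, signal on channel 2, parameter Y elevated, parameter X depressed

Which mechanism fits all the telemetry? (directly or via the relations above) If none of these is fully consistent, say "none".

A

Checking each candidate against the observations:
(A) mechanism M8 — accounts for every observation (signal on channel 2 via signal on channel 3 → signal on channel 2)
(B) mechanism M4 — does not account for signal on channel 3, flag F1 raised
(C) mechanism M1 — does not account for signal on channel 3
(D) mechanism M6 — fails on parameter X depressed (predicts parameter X elevated, not parameter X depressed)
(E) mechanism M2 — signal on channel 3 yes; signal on channel 2 yes; indicator I2 active NO; parameter X depressed yes; flag F1 raised NO
(A) alone accounts for all the evidence.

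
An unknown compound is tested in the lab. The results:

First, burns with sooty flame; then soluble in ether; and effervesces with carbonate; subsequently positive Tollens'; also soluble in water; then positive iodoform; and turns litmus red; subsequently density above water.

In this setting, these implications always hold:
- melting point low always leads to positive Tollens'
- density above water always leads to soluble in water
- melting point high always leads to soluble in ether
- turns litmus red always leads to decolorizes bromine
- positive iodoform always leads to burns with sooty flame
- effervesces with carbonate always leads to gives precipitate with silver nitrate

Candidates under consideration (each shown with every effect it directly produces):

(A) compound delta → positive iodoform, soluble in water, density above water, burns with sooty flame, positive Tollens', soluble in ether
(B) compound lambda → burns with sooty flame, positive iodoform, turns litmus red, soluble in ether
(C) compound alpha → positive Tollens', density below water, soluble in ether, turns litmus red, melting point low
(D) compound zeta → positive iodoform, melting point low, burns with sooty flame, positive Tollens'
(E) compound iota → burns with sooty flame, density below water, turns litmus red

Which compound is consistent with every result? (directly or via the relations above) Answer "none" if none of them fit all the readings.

Testing each hypothesis:
(A) compound delta — does not account for effervesces with carbonate, turns litmus red
(B) compound lambda — does not account for effervesces with carbonate, positive Tollens', soluble in water, density above water
(C) compound alpha — fails on burns with sooty flame, effervesces with carbonate, soluble in water, positive iodoform, density above water (predicts density below water, not density above water)
(D) compound zeta — burns with sooty flame match; soluble in ether miss; effervesces with carbonate miss; positive Tollens' match; soluble in water miss; positive iodoform match; turns litmus red miss; density above water miss
(E) compound iota — burns with sooty flame match; soluble in ether miss; effervesces with carbonate miss; positive Tollens' miss; soluble in water miss; positive iodoform miss; turns litmus red match; density above water miss
No candidate is consistent with all observations.

none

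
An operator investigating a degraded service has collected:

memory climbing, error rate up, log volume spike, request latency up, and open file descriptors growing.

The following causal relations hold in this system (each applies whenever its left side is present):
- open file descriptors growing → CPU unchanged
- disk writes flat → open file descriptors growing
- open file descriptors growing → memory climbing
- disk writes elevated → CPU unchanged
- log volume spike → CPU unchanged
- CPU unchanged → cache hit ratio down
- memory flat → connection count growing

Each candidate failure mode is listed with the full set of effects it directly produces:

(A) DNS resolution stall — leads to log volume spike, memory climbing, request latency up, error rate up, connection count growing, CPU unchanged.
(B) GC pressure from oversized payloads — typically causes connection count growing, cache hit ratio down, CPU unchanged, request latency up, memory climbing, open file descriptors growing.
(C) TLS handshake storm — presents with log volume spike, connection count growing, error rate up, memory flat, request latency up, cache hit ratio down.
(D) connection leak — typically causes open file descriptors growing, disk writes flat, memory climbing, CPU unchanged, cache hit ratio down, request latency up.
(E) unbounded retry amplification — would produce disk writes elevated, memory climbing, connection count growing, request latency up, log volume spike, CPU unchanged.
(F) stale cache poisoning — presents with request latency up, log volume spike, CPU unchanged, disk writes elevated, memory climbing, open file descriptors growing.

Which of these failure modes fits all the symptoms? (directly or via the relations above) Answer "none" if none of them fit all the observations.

For each candidate, compare predicted effects to what was observed:
(A) DNS resolution stall — does not account for open file descriptors growing
(B) GC pressure from oversized payloads — memory climbing yes; error rate up NO; log volume spike NO; request latency up yes; open file descriptors growing yes
(C) TLS handshake storm — fails on memory climbing, open file descriptors growing (predicts memory flat, not memory climbing)
(D) connection leak — memory climbing yes; error rate up NO; log volume spike NO; request latency up yes; open file descriptors growing yes
(E) unbounded retry amplification — memory climbing yes; error rate up NO; log volume spike yes; request latency up yes; open file descriptors growing NO
(F) stale cache poisoning — memory climbing yes; error rate up NO; log volume spike yes; request latency up yes; open file descriptors growing yes
No candidate is consistent with all observations.

none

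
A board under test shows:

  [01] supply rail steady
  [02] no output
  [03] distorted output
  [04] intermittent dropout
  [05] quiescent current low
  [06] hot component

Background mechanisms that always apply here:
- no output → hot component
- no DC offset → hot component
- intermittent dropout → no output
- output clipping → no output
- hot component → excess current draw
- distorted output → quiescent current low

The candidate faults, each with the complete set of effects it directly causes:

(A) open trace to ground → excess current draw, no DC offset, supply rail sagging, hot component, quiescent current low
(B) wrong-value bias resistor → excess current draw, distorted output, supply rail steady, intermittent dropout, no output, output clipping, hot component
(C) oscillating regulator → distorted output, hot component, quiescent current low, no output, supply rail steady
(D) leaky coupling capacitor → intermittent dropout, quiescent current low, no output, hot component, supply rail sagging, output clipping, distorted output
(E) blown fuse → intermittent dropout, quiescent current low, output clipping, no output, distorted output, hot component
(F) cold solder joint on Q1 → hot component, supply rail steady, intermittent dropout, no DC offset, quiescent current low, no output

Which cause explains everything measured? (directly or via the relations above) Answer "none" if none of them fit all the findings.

Testing each hypothesis:
(A) open trace to ground — supply rail steady -; no output -; distorted output -; intermittent dropout -; quiescent current low +; hot component +
(B) wrong-value bias resistor — accounts for every observation (quiescent current low through distorted output → quiescent current low)
(C) oscillating regulator — does not account for intermittent dropout
(D) leaky coupling capacitor — supply rail steady -; no output +; distorted output +; intermittent dropout +; quiescent current low +; hot component +
(E) blown fuse — does not account for supply rail steady
(F) cold solder joint on Q1 — supply rail steady +; no output +; distorted output -; intermittent dropout +; quiescent current low +; hot component +
Only (B) is consistent with every observation.

B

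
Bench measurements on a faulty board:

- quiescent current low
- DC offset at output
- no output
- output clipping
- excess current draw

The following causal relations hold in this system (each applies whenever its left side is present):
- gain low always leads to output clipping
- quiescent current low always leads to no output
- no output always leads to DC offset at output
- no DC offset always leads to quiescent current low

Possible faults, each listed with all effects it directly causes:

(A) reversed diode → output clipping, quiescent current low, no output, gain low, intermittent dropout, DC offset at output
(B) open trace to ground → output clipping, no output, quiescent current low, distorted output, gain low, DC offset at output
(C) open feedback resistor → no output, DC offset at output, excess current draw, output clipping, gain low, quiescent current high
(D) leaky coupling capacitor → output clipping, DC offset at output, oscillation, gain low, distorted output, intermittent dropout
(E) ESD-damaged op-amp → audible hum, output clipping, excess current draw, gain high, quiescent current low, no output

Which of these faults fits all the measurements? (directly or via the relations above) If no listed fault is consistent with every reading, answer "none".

E

Checking each candidate against the observations:
(A) reversed diode — does not account for excess current draw
(B) open trace to ground — quiescent current low yes; DC offset at output yes; no output yes; output clipping yes; excess current draw NO
(C) open feedback resistor — fails on quiescent current low (predicts quiescent current high, not quiescent current low)
(D) leaky coupling capacitor — does not account for quiescent current low, no output, excess current draw
(E) ESD-damaged op-amp — quiescent current low yes; DC offset at output yes (via no output → DC offset at output); no output yes; output clipping yes; excess current draw yes
Only (E) is consistent with every observation.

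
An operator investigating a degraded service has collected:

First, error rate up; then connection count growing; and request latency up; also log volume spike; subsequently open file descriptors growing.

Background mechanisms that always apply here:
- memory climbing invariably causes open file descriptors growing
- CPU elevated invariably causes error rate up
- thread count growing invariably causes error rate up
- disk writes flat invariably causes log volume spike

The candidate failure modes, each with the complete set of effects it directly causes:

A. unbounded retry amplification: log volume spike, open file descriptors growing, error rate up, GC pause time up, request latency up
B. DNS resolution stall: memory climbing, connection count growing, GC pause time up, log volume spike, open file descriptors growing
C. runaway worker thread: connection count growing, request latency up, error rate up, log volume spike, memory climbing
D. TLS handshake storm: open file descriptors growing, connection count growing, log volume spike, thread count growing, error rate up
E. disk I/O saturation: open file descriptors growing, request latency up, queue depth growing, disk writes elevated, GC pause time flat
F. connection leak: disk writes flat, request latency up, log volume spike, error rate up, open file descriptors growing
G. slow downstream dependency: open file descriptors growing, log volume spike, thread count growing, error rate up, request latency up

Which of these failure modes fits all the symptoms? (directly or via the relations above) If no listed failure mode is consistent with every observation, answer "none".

C

Checking each candidate against the observations:
(A) unbounded retry amplification — error rate up match; connection count growing miss; request latency up match; log volume spike match; open file descriptors growing match
(B) DNS resolution stall — error rate up miss; connection count growing match; request latency up miss; log volume spike match; open file descriptors growing match
(C) runaway worker thread — accounts for every observation (open file descriptors growing through memory climbing → open file descriptors growing)
(D) TLS handshake storm — error rate up match; connection count growing match; request latency up miss; log volume spike match; open file descriptors growing match
(E) disk I/O saturation — error rate up miss; connection count growing miss; request latency up match; log volume spike miss; open file descriptors growing match
(F) connection leak — does not account for connection count growing
(G) slow downstream dependency — does not account for connection count growing
(C) alone accounts for all the evidence.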